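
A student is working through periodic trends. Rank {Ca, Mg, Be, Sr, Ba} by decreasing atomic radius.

Ba > Sr > Ca > Mg > Be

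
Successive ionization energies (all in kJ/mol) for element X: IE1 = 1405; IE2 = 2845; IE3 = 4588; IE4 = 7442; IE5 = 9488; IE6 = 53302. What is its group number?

Group 15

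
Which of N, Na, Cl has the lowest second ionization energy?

Cl

Consider each +1 ion: N⁺ still has 4 valence electrons; Na⁺ is the bare [Ne] core; Cl⁺ still has 6 valence electrons.
Breaking into a closed-shell core is much more expensive than removing a leftover valence electron — Na has the largest IE_2 here.
Valence configurations: N⁺ [He]2s²2p², Cl⁺ [Ne]3s²3p⁴.
Tabulated IE_2 (kJ/mol): N 2856, Na 4562, Cl 2298.
Hence IE_2: Cl < N < Na.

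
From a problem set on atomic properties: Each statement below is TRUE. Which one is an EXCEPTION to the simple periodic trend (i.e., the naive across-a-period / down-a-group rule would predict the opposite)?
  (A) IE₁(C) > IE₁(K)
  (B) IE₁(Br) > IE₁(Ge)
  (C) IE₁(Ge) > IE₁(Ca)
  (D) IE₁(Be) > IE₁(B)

The general trend: first ionization energy increases across a period and decreases down a group.
(A) C (period 2, group 14) vs K (period 4, group 1): the stated order agrees with the simple trend.
(B) Br (period 4, group 17) vs Ge (period 4, group 14): the stated order agrees with the simple trend.
(C) Ge (period 4, group 14) vs Ca (period 4, group 2): the stated order agrees with the simple trend.
(D) Be (period 2, group 2) vs B (period 2, group 13): the stated order contradicts the simple trend.
The exception is (D): removing B's lone 2p electron is easier than breaking Be's filled 2s².

(D)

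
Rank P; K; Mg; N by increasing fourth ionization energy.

P, K, N, Mg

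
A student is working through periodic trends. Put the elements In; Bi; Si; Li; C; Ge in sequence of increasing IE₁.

Li < In < Bi < Ge < Si < C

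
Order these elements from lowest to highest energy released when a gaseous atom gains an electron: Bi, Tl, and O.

Tl < Bi < O

O is in period 2, group 16; Tl is in period 6, group 13; Bi is in period 6, group 15.
Electron affinity generally becomes more exothermic across a period toward the halogens and less exothermic down a group.
Neither a single period nor a single group — weigh both effects.
Bi > Tl: Bi lies to the right of Tl in period 6, so the across-period effect alone puts Bi higher.
O > Bi: relative to Bi, both the across-period and down-group shifts push O's electron affinity up.
Tabulated electron affinity (kJ/mol): O 141, Tl 19, Bi 91.
So from lowest to highest: Tl < Bi < O.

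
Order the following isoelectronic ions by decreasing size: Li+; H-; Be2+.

H- > Li+ > Be2+

All of these have 2 electrons, so size is governed by nuclear charge alone: the more protons, the stronger the pull on the same electron cloud, and the smaller the ion.
Nuclear charges: Be2+ (Z=4), Li+ (Z=3), H- (Z=1).
Largest to smallest: H- > Li+ > Be2+.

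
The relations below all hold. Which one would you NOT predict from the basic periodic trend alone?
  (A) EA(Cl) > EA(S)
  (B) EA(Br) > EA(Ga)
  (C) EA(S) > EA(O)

(C)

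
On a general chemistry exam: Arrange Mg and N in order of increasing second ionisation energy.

Mg < N

The second ionization energy removes an electron from the +1 ion. For each element: Mg⁺ still has 1 valence electron; N⁺ still has 4 valence electrons.
All are still removing valence electrons, so compare the +1 ions as you would atoms: IE_2 generally rises across a period (higher Z_eff) and falls down a group (larger shell), subject to the usual subshell exceptions.
Valence configurations: Mg⁺ [Ne]3s¹, N⁺ [He]2s²2p².
Tabulated IE_2 (kJ/mol): Mg 1451, N 2856.
Putting it together, IE_2: Mg < N.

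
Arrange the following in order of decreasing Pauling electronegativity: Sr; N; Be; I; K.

N, I, Be, Sr, K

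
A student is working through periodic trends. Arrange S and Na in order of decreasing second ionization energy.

Na > S

Consider each +1 ion: S⁺ still has 5 valence electrons; Na⁺ is the bare [Ne] core.
Breaking into a closed-shell core is much more expensive than removing a leftover valence electron — Na has the largest IE_2 here.
Approximate IE_2 values (kJ/mol): S 2252, Na 4562.
So the second ionization energies run S < Na.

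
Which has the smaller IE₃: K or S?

S

Consider each +2 ion: K²⁺ is already 1 electron into the core; S²⁺ still has 4 valence electrons.
Breaking into a closed-shell core is much more expensive than removing a leftover valence electron — K has the largest IE_3 here.
Tabulated IE_3 (kJ/mol): K 4420, S 3357.
Putting it together, IE_3: S < K.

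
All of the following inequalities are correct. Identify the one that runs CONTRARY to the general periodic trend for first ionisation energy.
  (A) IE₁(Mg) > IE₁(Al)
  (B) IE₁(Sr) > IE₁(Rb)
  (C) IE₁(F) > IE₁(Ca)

The general trend: first ionisation energy increases across a period and decreases down a group.
(A) Mg (period 3, group 2) vs Al (period 3, group 13): the stated order contradicts the simple trend.
(B) Sr (period 5, group 2) vs Rb (period 5, group 1): the stated order agrees with the simple trend.
(C) F (period 2, group 17) vs Ca (period 4, group 2): the stated order agrees with the simple trend.
The exception is (A): Al's single 3p electron is easier to remove than one from Mg's filled 3s².

(A)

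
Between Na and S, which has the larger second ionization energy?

Na

IE_2 is the cost of taking one more electron from the +1 cation: Na⁺ is the bare [Ne] core; S⁺ still has 5 valence electrons.
Breaking into a closed-shell core is much more expensive than removing a leftover valence electron — Na has the largest IE_2 here.
Tabulated IE_2 (kJ/mol): Na 4562, S 2252.
Overall IE_2 order: S < Na.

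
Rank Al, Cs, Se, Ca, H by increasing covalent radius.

H is in period 1, group 1; Al is in period 3, group 13; Ca is in period 4, group 2; Se is in period 4, group 16; Cs is in period 6, group 1.
Moving right in a period, electrons are added to the same shell under a stronger nuclear pull, so atoms get smaller; moving down, a new shell is opened and atoms get larger.
Here both period and group differ, so the two effects have to be weighed against each other.
Se > H: period and group pull opposite ways; the down-group shift dominates (116 vs 32 pm).
Al > Se: period and group pull opposite ways; the across-period shift dominates (126 vs 116 pm).
Ca > Al: both effects reinforce here, so Ca is clearly the larger of the two.
Cs > Ca: relative to Ca, both the across-period and down-group shifts push Cs's atomic radius up.
Tabulated atomic radius (pm): H 32, Al 126, Ca 171, Se 116, Cs 232.
So from smallest to largest: H < Se < Al < Ca < Cs.

H < Se < Al < Ca < Cs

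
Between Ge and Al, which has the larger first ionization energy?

Ge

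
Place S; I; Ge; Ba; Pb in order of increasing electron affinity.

Ba < Pb < Ge < S < I

S is in period 3, group 16; Ge is in period 4, group 14; I is in period 5, group 17; Ba is in period 6, group 2; Pb is in period 6, group 14.
Electron affinity generally becomes more exothermic across a period toward the halogens and less exothermic down a group.
These span different periods and groups, so the two trends combine.
Pb > Ba: both are in period 6; the period trend gives Pb the larger value.
Ge > Pb: they share group 14; the group trend gives Ge the larger value.
S > Ge: both effects reinforce here, so S is clearly the higher of the two.
I > S: period and group pull opposite ways; the across-period shift dominates (295 vs 200 kJ/mol).
Tabulated electron affinity (kJ/mol): S 200, Ge 119, I 295, Ba 14, Pb 35.
So from lowest to highest: Ba < Pb < Ge < S < I.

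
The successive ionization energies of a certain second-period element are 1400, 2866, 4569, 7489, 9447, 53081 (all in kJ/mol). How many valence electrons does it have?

5

Look for the largest jump between consecutive ionization energies: IE6/IE5 ≈ 5.6, far larger than any earlier ratio.
That jump marks the point where a core electron is being removed. So the atom has 5 valence electrons.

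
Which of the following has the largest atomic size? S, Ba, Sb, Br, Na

Ba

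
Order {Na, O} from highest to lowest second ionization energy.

Na > O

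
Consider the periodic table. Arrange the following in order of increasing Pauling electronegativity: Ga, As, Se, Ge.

Ga is in period 4, group 13; Ge is in period 4, group 14; As is in period 4, group 15; Se is in period 4, group 16.
Atoms toward the upper right of the periodic table pull bonding electrons most strongly.
All lie in period 4, so electronegativity increases left to right.
So from lowest to highest: Ga < Ge < As < Se.

Ga < Ge < As < Se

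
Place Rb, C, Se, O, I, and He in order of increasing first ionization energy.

Rb, Se, I, C, O, He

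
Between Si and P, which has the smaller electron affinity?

P

Si is in period 3, group 14; P is in period 3, group 15.
Electron affinity generally becomes more exothermic across a period toward the halogens and less exothermic down a group.
All lie in period 3; the across-period trend (electron affinity increases left to right) applies, with the exception below.
Note the exception: Si has a higher electron affinity than P, contrary to the simple trend — adding an electron to P's half-filled 3p³ is unfavourable, so Si (3p²) has the more exothermic EA.
For reference (kJ/mol): Si 134, P 72.
So P has the smaller electron affinity (P < Si).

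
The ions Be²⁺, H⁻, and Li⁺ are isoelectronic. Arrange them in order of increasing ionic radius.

Be²⁺ < Li⁺ < H⁻

All of these have 2 electrons, so size is governed by nuclear charge alone: the more protons, the stronger the pull on the same electron cloud, and the smaller the ion.
Nuclear charges: Be²⁺ (Z=4), Li⁺ (Z=3), H⁻ (Z=1).
Smallest to largest: Be²⁺ < Li⁺ < H⁻.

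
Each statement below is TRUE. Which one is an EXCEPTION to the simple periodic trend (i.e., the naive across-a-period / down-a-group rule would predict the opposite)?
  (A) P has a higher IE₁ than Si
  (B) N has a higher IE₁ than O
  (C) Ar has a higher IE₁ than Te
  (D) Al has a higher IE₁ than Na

(B)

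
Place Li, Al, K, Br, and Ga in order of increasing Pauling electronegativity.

K, Li, Al, Ga, Br

Li is in period 2, group 1; Al is in period 3, group 13; K is in period 4, group 1; Ga is in period 4, group 13; Br is in period 4, group 17.
Atoms toward the upper right of the periodic table pull bonding electrons most strongly.
Here both period and group differ, so the two effects have to be weighed against each other.
Li > K: Li sits above K in group 1, so the down-group effect alone puts Li higher.
Al > Li: the two effects oppose for this pair; the across-period effect wins (1.61 vs 0.98).
Ga > Al: this pair runs against the simple trend — see the exception note.
Br > Ga: Br lies to the right of Ga in period 4, so the across-period effect alone puts Br higher.
Note the exception: Ga has a higher electronegativity than Al, contrary to the simple trend — poor shielding by filled d (and f) subshells raises the heavier element's effective nuclear charge more than the simple down-group trend predicts.
For reference (Pauling): Li 0.98, Al 1.61, K 0.82, Ga 1.81, Br 2.96.
So from lowest to highest: K < Li < Al < Ga < Br.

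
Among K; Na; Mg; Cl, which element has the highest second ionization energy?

Consider each +1 ion: K⁺ is the bare [Ar] core; Na⁺ is the bare [Ne] core; Mg⁺ still has 1 valence electron; Cl⁺ still has 6 valence electrons.
Core electrons are held far more tightly than valence electrons, so K and Na top the IE_2 order.
Valence configurations: Mg⁺ [Ne]3s¹, Cl⁺ [Ne]3s²3p⁴.
The numbers (kJ/mol): K 3052, Na 4562, Mg 1451, Cl 2298.
Hence IE_2: Mg < Cl < K < Na.

Na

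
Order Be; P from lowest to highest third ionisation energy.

P < Be

After 2 electrons have been removed, what remains? Be²⁺ is the bare [He] core; P²⁺ still has 3 valence electrons.
Core electrons are held far more tightly than valence electrons, so Be tops the IE_3 order.
The numbers (kJ/mol): Be 14849, P 2914.
So the third ionization energies run P < Be.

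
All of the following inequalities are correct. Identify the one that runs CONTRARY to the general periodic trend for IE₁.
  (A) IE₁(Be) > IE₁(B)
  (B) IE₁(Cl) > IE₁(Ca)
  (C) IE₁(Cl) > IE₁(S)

(A)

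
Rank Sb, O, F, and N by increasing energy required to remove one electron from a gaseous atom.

N is in period 2, group 15; O is in period 2, group 16; F is in period 2, group 17; Sb is in period 5, group 15.
Removing the outermost electron gets harder across a period and easier down a group.
Here both period and group differ, so the two effects have to be weighed against each other.
O > Sb: both effects reinforce here, so O is clearly the higher of the two.
N > O: this pair runs against the simple trend — see the exception note.
F > N: F lies to the right of N in period 2, so the across-period effect alone puts F higher.
Note the exception: N has a higher first ionization energy than O, contrary to the simple trend — pairing an electron in O's 2p⁴ costs repulsion energy, so O ionizes more easily than half-filled N (2p³).
Approximate values (kJ/mol): N 1402, O 1314, F 1681, Sb 831.
So from lowest to highest: Sb < O < N < F.

Sb < O < N < F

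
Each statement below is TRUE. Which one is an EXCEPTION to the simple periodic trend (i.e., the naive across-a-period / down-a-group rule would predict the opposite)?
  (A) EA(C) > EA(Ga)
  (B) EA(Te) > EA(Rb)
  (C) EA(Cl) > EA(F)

(C)

The general trend: electron affinity increases across a period and decreases down a group.
(A) C (period 2, group 14) vs Ga (period 4, group 13): the stated order agrees with the simple trend.
(B) Te (period 5, group 16) vs Rb (period 5, group 1): the stated order agrees with the simple trend.
(C) Cl (period 3, group 17) vs F (period 2, group 17): the stated order contradicts the simple trend.
The exception is (C): F's small 2p subshell makes the incoming electron feel strong e⁻–e⁻ repulsion, so Cl actually releases more energy on gaining an electron.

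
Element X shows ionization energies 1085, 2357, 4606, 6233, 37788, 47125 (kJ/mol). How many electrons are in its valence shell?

Look for the largest jump between consecutive ionization energies: IE5/IE4 ≈ 6.1, far larger than any earlier ratio.
That jump marks the point where a core electron is being removed. So the atom has 4 valence electrons.

4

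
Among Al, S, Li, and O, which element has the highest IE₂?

IE_2 is the cost of taking one more electron from the +1 cation: Al⁺ still has 2 valence electrons; S⁺ still has 5 valence electrons; Li⁺ is the bare [He] core; O⁺ still has 5 valence electrons.
Pulling an electron out of a noble-gas core costs far more than removing a remaining valence electron, so Li sits at the high end of IE_2.
Valence configurations: Al⁺ [Ne]3s², S⁺ [Ne]3s²3p³, O⁺ [He]2s²2p³.
Tabulated IE_2 (kJ/mol): Al 1817, S 2252, Li 7298, O 3388.
Overall IE_2 order: Al < S < O < Li.

Li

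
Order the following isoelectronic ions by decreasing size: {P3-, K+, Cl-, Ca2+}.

All of these have 18 electrons, so size is governed by nuclear charge alone: the more protons, the stronger the pull on the same electron cloud, and the smaller the ion.
Nuclear charges: Ca2+ (Z=20), K+ (Z=19), Cl- (Z=17), P3- (Z=15).
Largest to smallest: P3- > Cl- > K+ > Ca2+.

P3-, Cl-, K+, Ca2+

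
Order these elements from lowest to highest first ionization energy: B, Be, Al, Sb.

Al < B < Sb < Be

Be is in period 2, group 2; B is in period 2, group 13; Al is in period 3, group 13; Sb is in period 5, group 15.
Removing the outermost electron gets harder across a period and easier down a group.
Here both period and group differ, so the two effects have to be weighed against each other.
B > Al: they share group 13; the group trend gives B the larger value.
Sb > B: the two effects oppose for this pair; the across-period effect wins (831 vs 801 kJ/mol).
Be > Sb: period and group pull opposite ways; the down-group shift dominates (900 vs 831 kJ/mol).
Note the exception: Be has a higher first ionization energy than B, contrary to the simple trend — removing B's lone 2p electron is easier than breaking Be's filled 2s².
For reference (kJ/mol): Be 900, B 801, Al 578, Sb 831.
So from lowest to highest: Al < B < Sb < Be.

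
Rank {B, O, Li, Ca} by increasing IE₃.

IE_3 is the cost of taking one more electron from the +2 cation: B²⁺ still has 1 valence electron; O²⁺ still has 4 valence electrons; Li²⁺ is already 1 electron into the core; Ca²⁺ is the bare [Ar] core.
Usually core removal costs more than valence removal, but here the competition is close: a tightly held n=2 valence electron can cost more to remove than an n=3 core electron, so the actual values have to decide it.
Valence configurations: B²⁺ [He]2s¹, O²⁺ [He]2s²2p².
Approximate IE_3 values (kJ/mol): B 3660, O 5300, Li 11815, Ca 4912.
Overall IE_3 order: B < Ca < O < Li.

B, Ca, O, Li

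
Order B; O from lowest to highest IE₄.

After 3 electrons have been removed, what remains? B³⁺ is the bare [He] core; O³⁺ still has 3 valence electrons.
Core electrons are held far more tightly than valence electrons, so B tops the IE_4 order.
The numbers (kJ/mol): B 25026, O 7469.
Putting it together, IE_4: O < B.

O < B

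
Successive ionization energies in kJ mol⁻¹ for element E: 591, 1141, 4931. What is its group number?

Group 2

Look for the largest jump between consecutive ionization energies: IE3/IE2 ≈ 4.3, far larger than any earlier ratio.
That jump marks the point where a core electron is being removed. So the atom has 2 valence electrons.
A main-group element with 2 valence electrons is in group 2.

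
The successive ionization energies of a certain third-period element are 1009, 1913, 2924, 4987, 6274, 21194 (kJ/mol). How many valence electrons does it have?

5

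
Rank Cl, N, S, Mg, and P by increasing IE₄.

IE_4 is the cost of taking one more electron from the +3 cation: Cl³⁺ still has 4 valence electrons; N³⁺ still has 2 valence electrons; S³⁺ still has 3 valence electrons; Mg³⁺ is already 1 electron into the core; P³⁺ still has 2 valence electrons.
Core electrons are held far more tightly than valence electrons, so Mg tops the IE_4 order.
Valence configurations: Cl³⁺ [Ne]3s²3p², N³⁺ [He]2s², S³⁺ [Ne]3s²3p¹, P³⁺ [Ne]3s².
S³⁺ loses a lone 3p electron whereas P³⁺ must break into a filled 3s² pair, so IE_4(P) > IE_4(S) even though S has the higher nuclear charge.
Tabulated IE_4 (kJ/mol): Cl 5159, N 7475, S 4556, Mg 10543, P 4964.
Overall IE_4 order: S < P < Cl < N < Mg.

S, P, Cl, N, Mg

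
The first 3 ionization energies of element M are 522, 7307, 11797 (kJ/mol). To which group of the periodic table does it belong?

Group 1

Look for the largest jump between consecutive ionization energies: IE2/IE1 ≈ 14.0, far larger than any earlier ratio.
That jump marks the point where a core electron is being removed. So the atom has 1 valence electron.
A main-group element with 1 valence electron is in group 1.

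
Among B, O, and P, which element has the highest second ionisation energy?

O

IE_2 is the cost of taking one more electron from the +1 cation: B⁺ still has 2 valence electrons; O⁺ still has 5 valence electrons; P⁺ still has 4 valence electrons.
All are still removing valence electrons, so compare the +1 ions as you would atoms: IE_2 generally rises across a period (higher Z_eff) and falls down a group (larger shell), subject to the usual subshell exceptions.
Valence configurations: B⁺ [He]2s², O⁺ [He]2s²2p³, P⁺ [Ne]3s²3p².
The numbers (kJ/mol): B 2427, O 3388, P 1907.
Hence IE_2: P < B < O.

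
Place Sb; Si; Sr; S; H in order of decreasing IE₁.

Removing the outermost electron gets harder across a period and easier down a group.
These span different periods and groups, so the two trends combine.
Si > Sr: relative to Sr, both the across-period and down-group shifts push Si's first ionization energy up.
Sb > Si: the two effects oppose for this pair; the across-period effect wins (831 vs 786 kJ/mol).
S > Sb: both effects reinforce here, so S is clearly the higher of the two.
H > S: period and group pull opposite ways; the down-group shift dominates (1312 vs 1000 kJ/mol).
Approximate values (kJ/mol): H 1312, Si 786, S 1000, Sr 550, Sb 831.
So from highest to lowest: H > S > Sb > Si > Sr.

H, S, Sb, Si, Sr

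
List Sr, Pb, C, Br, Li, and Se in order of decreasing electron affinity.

Br, Se, C, Li, Pb, Sr

Li is in period 2, group 1; C is in period 2, group 14; Se is in period 4, group 16; Br is in period 4, group 17; Sr is in period 5, group 2; Pb is in period 6, group 14.
Electron affinity generally becomes more exothermic across a period toward the halogens and less exothermic down a group.
These span different periods and groups, so the two trends combine.
Pb > Sr: period and group pull opposite ways; the across-period shift dominates (35 vs 5 kJ/mol).
Li > Pb: period and group pull opposite ways; the down-group shift dominates (60 vs 35 kJ/mol).
C > Li: C lies to the right of Li in period 2, so the across-period effect alone puts C higher.
Se > C: the two effects oppose for this pair; the across-period effect wins (195 vs 122 kJ/mol).
Br > Se: both are in period 4; the period trend gives Br the larger value.
For reference (kJ/mol): Li 60, C 122, Se 195, Br 325, Sr 5, Pb 35.
So from highest to lowest: Br > Se > C > Li > Pb > Sr.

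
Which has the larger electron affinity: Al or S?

S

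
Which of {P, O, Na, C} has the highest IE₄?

Na

The fourth ionization energy removes an electron from the +3 ion. For each element: P³⁺ still has 2 valence electrons; O³⁺ still has 3 valence electrons; Na³⁺ is already 2 electrons into the core; C³⁺ still has 1 valence electron.
Pulling an electron out of a noble-gas core costs far more than removing a remaining valence electron, so Na sits at the high end of IE_4.
Valence configurations: P³⁺ [Ne]3s², O³⁺ [He]2s²2p¹, C³⁺ [He]2s¹.
Tabulated IE_4 (kJ/mol): P 4964, O 7469, Na 9543, C 6223.
Putting it together, IE_4: P < C < O < Na.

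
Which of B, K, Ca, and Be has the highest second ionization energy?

IE_2 is the cost of taking one more electron from the +1 cation: B⁺ still has 2 valence electrons; K⁺ is the bare [Ar] core; Ca⁺ still has 1 valence electron; Be⁺ still has 1 valence electron.
Pulling an electron out of a noble-gas core costs far more than removing a remaining valence electron, so K sits at the high end of IE_2.
Valence configurations: B⁺ [He]2s², Ca⁺ [Ar]4s¹, Be⁺ [He]2s¹.
Tabulated IE_2 (kJ/mol): B 2427, K 3052, Ca 1145, Be 1757.
Putting it together, IE_2: Ca < Be < B < K.

K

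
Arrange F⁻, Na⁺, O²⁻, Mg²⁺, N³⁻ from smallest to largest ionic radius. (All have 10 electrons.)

Mg²⁺ < Na⁺ < F⁻ < O²⁻ < N³⁻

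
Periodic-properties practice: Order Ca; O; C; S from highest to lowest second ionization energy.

O > C > S > Ca

IE_2 is the cost of taking one more electron from the +1 cation: Ca⁺ still has 1 valence electron; O⁺ still has 5 valence electrons; C⁺ still has 3 valence electrons; S⁺ still has 5 valence electrons.
All are still removing valence electrons, so compare the +1 ions as you would atoms: IE_2 generally rises across a period (higher Z_eff) and falls down a group (larger shell), subject to the usual subshell exceptions.
Valence configurations: Ca⁺ [Ar]4s¹, O⁺ [He]2s²2p³, C⁺ [He]2s²2p¹, S⁺ [Ne]3s²3p³.
Approximate IE_2 values (kJ/mol): Ca 1145, O 3388, C 2353, S 2252.
Hence IE_2: Ca < S < C < O.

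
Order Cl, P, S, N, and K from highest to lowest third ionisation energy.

N > K > Cl > S > P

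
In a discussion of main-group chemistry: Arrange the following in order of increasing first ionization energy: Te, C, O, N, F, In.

In, Te, C, O, N, F

C is in period 2, group 14; N is in period 2, group 15; O is in period 2, group 16; F is in period 2, group 17; In is in period 5, group 13; Te is in period 5, group 16.
First ionization energy rises across a period (greater Z_eff holds electrons more tightly) and falls down a group (valence electrons are farther from the nucleus).
Neither a single period nor a single group — weigh both effects.
Te > In: both are in period 5; the period trend gives Te the larger value.
C > Te: period and group pull opposite ways; the down-group shift dominates (1086 vs 869 kJ/mol).
O > C: O lies to the right of C in period 2, so the across-period effect alone puts O higher.
N > O: this pair runs against the simple trend — see the exception note.
F > N: both are in period 2; the period trend gives F the larger value.
Note the exception: N has a higher first ionization energy than O, contrary to the simple trend — pairing an electron in O's 2p⁴ costs repulsion energy, so O ionizes more easily than half-filled N (2p³).
Approximate values (kJ/mol): C 1086, N 1402, O 1314, F 1681, In 558, Te 869.
So from lowest to highest: In < Te < C < O < N < F.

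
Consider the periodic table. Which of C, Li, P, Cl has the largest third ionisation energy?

The third ionization energy removes an electron from the +2 ion. For each element: C²⁺ still has 2 valence electrons; Li²⁺ is already 1 electron into the core; P²⁺ still has 3 valence electrons; Cl²⁺ still has 5 valence electrons.
Breaking into a closed-shell core is much more expensive than removing a leftover valence electron — Li has the largest IE_3 here.
Valence configurations: C²⁺ [He]2s², P²⁺ [Ne]3s²3p¹, Cl²⁺ [Ne]3s²3p³.
Tabulated IE_3 (kJ/mol): C 4620, Li 11815, P 2914, Cl 3822.
So the third ionization energies run P < Cl < C < Li.

Li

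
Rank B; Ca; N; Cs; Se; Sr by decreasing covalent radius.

Cs > Sr > Ca > Se > B > N

B is in period 2, group 13; N is in period 2, group 15; Ca is in period 4, group 2; Se is in period 4, group 16; Sr is in period 5, group 2; Cs is in period 6, group 1.
Radius decreases left→right (rising Z_eff, same n) and increases top→bottom (higher n).
Here both period and group differ, so the two effects have to be weighed against each other.
B > N: B lies to the left of N in period 2, so the across-period effect alone puts B larger.
Se > B: the two effects oppose for this pair; the down-group effect wins (116 vs 85 pm).
Ca > Se: Ca lies to the left of Se in period 4, so the across-period effect alone puts Ca larger.
Sr > Ca: Sr sits below Ca in group 2, so the down-group effect alone puts Sr larger.
Cs > Sr: relative to Sr, both the across-period and down-group shifts push Cs's atomic radius up.
Approximate values (pm): B 85, N 71, Ca 171, Se 116, Sr 185, Cs 232.
So from largest to smallest: Cs > Sr > Ca > Se > B > N.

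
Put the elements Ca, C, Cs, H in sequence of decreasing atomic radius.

Cs, Ca, C, H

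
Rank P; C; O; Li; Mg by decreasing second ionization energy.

Li > O > C > P > Mg

IE_2 is the cost of taking one more electron from the +1 cation: P⁺ still has 4 valence electrons; C⁺ still has 3 valence electrons; O⁺ still has 5 valence electrons; Li⁺ is the bare [He] core; Mg⁺ still has 1 valence electron.
Breaking into a closed-shell core is much more expensive than removing a leftover valence electron — Li has the largest IE_2 here.
Valence configurations: P⁺ [Ne]3s²3p², C⁺ [He]2s²2p¹, O⁺ [He]2s²2p³, Mg⁺ [Ne]3s¹.
The numbers (kJ/mol): P 1907, C 2353, O 3388, Li 7298, Mg 1451.
Hence IE_2: Mg < P < C < O < Li.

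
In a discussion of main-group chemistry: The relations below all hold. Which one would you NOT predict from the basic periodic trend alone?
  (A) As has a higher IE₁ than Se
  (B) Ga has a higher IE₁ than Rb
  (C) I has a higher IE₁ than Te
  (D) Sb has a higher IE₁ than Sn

The general trend: IE₁ increases across a period and decreases down a group.
(A) As (period 4, group 15) vs Se (period 4, group 16): the stated order contradicts the simple trend.
(B) Ga (period 4, group 13) vs Rb (period 5, group 1): the stated order agrees with the simple trend.
(C) I (period 5, group 17) vs Te (period 5, group 16): the stated order agrees with the simple trend.
(D) Sb (period 5, group 15) vs Sn (period 5, group 14): the stated order agrees with the simple trend.
The exception is (A): Se (4p⁴) ionizes more easily than half-filled As (4p³).

(A)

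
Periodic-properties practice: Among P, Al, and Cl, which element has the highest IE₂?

The second ionization energy removes an electron from the +1 ion. For each element: P⁺ still has 4 valence electrons; Al⁺ still has 2 valence electrons; Cl⁺ still has 6 valence electrons.
All are still removing valence electrons, so compare the +1 ions as you would atoms: IE_2 generally rises across a period (higher Z_eff) and falls down a group (larger shell), subject to the usual subshell exceptions.
Valence configurations: P⁺ [Ne]3s²3p², Al⁺ [Ne]3s², Cl⁺ [Ne]3s²3p⁴.
Approximate IE_2 values (kJ/mol): P 1907, Al 1817, Cl 2298.
Overall IE_2 order: Al < P < Cl.

Cl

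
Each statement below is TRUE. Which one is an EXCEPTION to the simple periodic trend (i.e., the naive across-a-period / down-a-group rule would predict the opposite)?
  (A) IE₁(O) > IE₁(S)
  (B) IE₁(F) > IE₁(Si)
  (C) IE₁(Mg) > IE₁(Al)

(C)

The general trend: first ionization energy increases across a period and decreases down a group.
(A) O (period 2, group 16) vs S (period 3, group 16): the stated order agrees with the simple trend.
(B) F (period 2, group 17) vs Si (period 3, group 14): the stated order agrees with the simple trend.
(C) Mg (period 3, group 2) vs Al (period 3, group 13): the stated order contradicts the simple trend.
The exception is (C): Al's single 3p electron is easier to remove than one from Mg's filled 3s².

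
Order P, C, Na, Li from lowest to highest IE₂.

P < C < Na < Li

IE_2 is the cost of taking one more electron from the +1 cation: P⁺ still has 4 valence electrons; C⁺ still has 3 valence electrons; Na⁺ is the bare [Ne] core; Li⁺ is the bare [He] core.
Pulling an electron out of a noble-gas core costs far more than removing a remaining valence electron, so Na and Li sit at the high end of IE_2.
Valence configurations: P⁺ [Ne]3s²3p², C⁺ [He]2s²2p¹.
Approximate IE_2 values (kJ/mol): P 1907, C 2353, Na 4562, Li 7298.
Putting it together, IE_2: P < C < Na < Li.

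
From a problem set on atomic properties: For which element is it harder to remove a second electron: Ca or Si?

IE_2 is the cost of taking one more electron from the +1 cation: Ca⁺ still has 1 valence electron; Si⁺ still has 3 valence electrons.
All are still removing valence electrons, so compare the +1 ions as you would atoms: IE_2 generally rises across a period (higher Z_eff) and falls down a group (larger shell), subject to the usual subshell exceptions.
Valence configurations: Ca⁺ [Ar]4s¹, Si⁺ [Ne]3s²3p¹.
Approximate IE_2 values (kJ/mol): Ca 1145, Si 1577.
Overall IE_2 order: Ca < Si.

Si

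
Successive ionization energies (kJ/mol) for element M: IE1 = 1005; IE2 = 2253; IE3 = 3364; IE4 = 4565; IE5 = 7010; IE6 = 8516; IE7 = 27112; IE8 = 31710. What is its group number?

Group 16

Look for the largest jump between consecutive ionization energies: IE7/IE6 ≈ 3.2, far larger than any earlier ratio.
That jump marks the point where a core electron is being removed. So the atom has 6 valence electrons.
A main-group element with 6 valence electrons is in group 16.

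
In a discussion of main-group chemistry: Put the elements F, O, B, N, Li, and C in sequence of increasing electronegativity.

Li is in period 2, group 1; B is in period 2, group 13; C is in period 2, group 14; N is in period 2, group 15; O is in period 2, group 16; F is in period 2, group 17.
Electronegativity increases across a period and decreases down a group, tracking effective nuclear charge and atomic size.
All lie in period 2, so electronegativity increases left to right.
So from lowest to highest: Li < B < C < N < O < F.

Li < B < C < N < O < F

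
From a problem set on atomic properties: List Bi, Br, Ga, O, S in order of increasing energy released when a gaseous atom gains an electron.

Ga, Bi, O, S, Br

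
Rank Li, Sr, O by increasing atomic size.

Li is in period 2, group 1; O is in period 2, group 16; Sr is in period 5, group 2.
Radius decreases left→right (rising Z_eff, same n) and increases top→bottom (higher n).
These span different periods and groups, so the two trends combine.
Li > O: both are in period 2; the period trend gives Li the larger value.
Sr > Li: the two effects oppose for this pair; the down-group effect wins (185 vs 133 pm).
Approximate values (pm): Li 133, O 63, Sr 185.
So from smallest to largest: O < Li < Sr.

O < Li < Sr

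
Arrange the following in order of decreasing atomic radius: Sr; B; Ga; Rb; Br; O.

B is in period 2, group 13; O is in period 2, group 16; Ga is in period 4, group 13; Br is in period 4, group 17; Rb is in period 5, group 1; Sr is in period 5, group 2.
Radius decreases left→right (rising Z_eff, same n) and increases top→bottom (higher n).
Here both period and group differ, so the two effects have to be weighed against each other.
B > O: both are in period 2; the period trend gives B the larger value.
Br > B: the two effects oppose for this pair; the down-group effect wins (114 vs 85 pm).
Ga > Br: both are in period 4; the period trend gives Ga the larger value.
Sr > Ga: both effects reinforce here, so Sr is clearly the larger of the two.
Rb > Sr: both are in period 5; the period trend gives Rb the larger value.
Approximate values (pm): B 85, O 63, Ga 124, Br 114, Rb 210, Sr 185.
So from largest to smallest: Rb > Sr > Ga > Br > B > O.

Rb > Sr > Ga > Br > B > O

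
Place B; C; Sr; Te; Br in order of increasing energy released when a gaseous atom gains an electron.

B is in period 2, group 13; C is in period 2, group 14; Br is in period 4, group 17; Sr is in period 5, group 2; Te is in period 5, group 16.
Electron affinity generally becomes more exothermic across a period toward the halogens and less exothermic down a group.
Neither a single period nor a single group — weigh both effects.
B > Sr: relative to Sr, both the across-period and down-group shifts push B's electron affinity up.
C > B: both are in period 2; the period trend gives C the larger value.
Te > C: period and group pull opposite ways; the across-period shift dominates (190 vs 122 kJ/mol).
Br > Te: relative to Te, both the across-period and down-group shifts push Br's electron affinity up.
Approximate values (kJ/mol): B 27, C 122, Br 325, Sr 5, Te 190.
So from lowest to highest: Sr < B < C < Te < Br.

Sr < B < C < Te < Br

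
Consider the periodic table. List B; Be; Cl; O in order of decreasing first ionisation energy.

O > Cl > Be > B

Be is in period 2, group 2; B is in period 2, group 13; O is in period 2, group 16; Cl is in period 3, group 17.
Across a period the outer electron is held more tightly (higher IE₁); down a group it sits in a higher shell, more shielded, and comes off more easily.
Here both period and group differ, so the two effects have to be weighed against each other.
Be > B: this pair runs against the simple trend — see the exception note.
Cl > Be: period and group pull opposite ways; the across-period shift dominates (1251 vs 900 kJ/mol).
O > Cl: period and group pull opposite ways; the down-group shift dominates (1314 vs 1251 kJ/mol).
Note the exception: Be has a higher first ionization energy than B, contrary to the simple trend — removing B's lone 2p electron is easier than breaking Be's filled 2s².
Tabulated first ionization energy (kJ/mol): Be 900, B 801, O 1314, Cl 1251.
So from highest to lowest: O > Cl > Be > B.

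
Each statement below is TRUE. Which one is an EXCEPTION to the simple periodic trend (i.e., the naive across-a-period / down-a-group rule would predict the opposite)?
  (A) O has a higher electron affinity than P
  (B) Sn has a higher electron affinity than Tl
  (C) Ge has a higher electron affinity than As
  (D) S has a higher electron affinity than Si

(C)

The general trend: electron affinity increases across a period and decreases down a group.
(A) O (period 2, group 16) vs P (period 3, group 15): the stated order agrees with the simple trend.
(B) Sn (period 5, group 14) vs Tl (period 6, group 13): the stated order agrees with the simple trend.
(C) Ge (period 4, group 14) vs As (period 4, group 15): the stated order contradicts the simple trend.
(D) S (period 3, group 16) vs Si (period 3, group 14): the stated order agrees with the simple trend.
The exception is (C): adding an electron to As's half-filled 4p³ is unfavourable, so Ge (4p²) has the more exothermic EA.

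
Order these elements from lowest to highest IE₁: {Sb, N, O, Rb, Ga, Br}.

Rb < Ga < Sb < Br < O < N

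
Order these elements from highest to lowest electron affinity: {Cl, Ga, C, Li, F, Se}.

Adding an electron releases more energy for atoms nearer the top right (short of the noble gases).
Here both period and group differ, so the two effects have to be weighed against each other.
Li > Ga: the two effects oppose for this pair; the down-group effect wins (60 vs 29 kJ/mol).
C > Li: C lies to the right of Li in period 2, so the across-period effect alone puts C higher.
Se > C: the two effects oppose for this pair; the across-period effect wins (195 vs 122 kJ/mol).
F > Se: relative to Se, both the across-period and down-group shifts push F's electron affinity up.
Cl > F: this pair runs against the simple trend — see the exception note.
Note the exception: Cl has a higher electron affinity than F, contrary to the simple trend — F's small 2p subshell makes the incoming electron feel strong e⁻–e⁻ repulsion, so Cl actually releases more energy on gaining an electron.
For reference (kJ/mol): Li 60, C 122, F 328, Cl 349, Ga 29, Se 195.
So from highest to lowest: Cl > F > Se > C > Li > Ga.

Cl > F > Se > C > Li > Ga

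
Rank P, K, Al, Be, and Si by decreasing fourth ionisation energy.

After 3 electrons have been removed, what remains? P³⁺ still has 2 valence electrons; K³⁺ is already 2 electrons into the core; Al³⁺ is the bare [Ne] core; Be³⁺ is already 1 electron into the core; Si³⁺ still has 1 valence electron.
Pulling an electron out of a noble-gas core costs far more than removing a remaining valence electron, so K, Al and Be sit at the high end of IE_4.
Valence configurations: P³⁺ [Ne]3s², Si³⁺ [Ne]3s¹.
Approximate IE_4 values (kJ/mol): P 4964, K 5877, Al 11577, Be 21007, Si 4356.
Putting it together, IE_4: Si < P < K < Al < Be.

Be, Al, K, P, Si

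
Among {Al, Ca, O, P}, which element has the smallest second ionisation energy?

Ca

The second ionization energy removes an electron from the +1 ion. For each element: Al⁺ still has 2 valence electrons; Ca⁺ still has 1 valence electron; O⁺ still has 5 valence electrons; P⁺ still has 4 valence electrons.
All are still removing valence electrons, so compare the +1 ions as you would atoms: IE_2 generally rises across a period (higher Z_eff) and falls down a group (larger shell), subject to the usual subshell exceptions.
Valence configurations: Al⁺ [Ne]3s², Ca⁺ [Ar]4s¹, O⁺ [He]2s²2p³, P⁺ [Ne]3s²3p².
Approximate IE_2 values (kJ/mol): Al 1817, Ca 1145, O 3388, P 1907.
Overall IE_2 order: Ca < Al < P < O.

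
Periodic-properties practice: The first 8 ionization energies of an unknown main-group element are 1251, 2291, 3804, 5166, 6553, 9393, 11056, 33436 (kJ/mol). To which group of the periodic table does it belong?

Group 17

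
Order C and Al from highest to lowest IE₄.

Al > C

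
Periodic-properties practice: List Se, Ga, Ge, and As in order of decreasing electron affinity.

Ga is in period 4, group 13; Ge is in period 4, group 14; As is in period 4, group 15; Se is in period 4, group 16.
Electron affinity generally becomes more exothermic across a period toward the halogens and less exothermic down a group.
All lie in period 4; the across-period trend (electron affinity increases left to right) applies, with the exception below.
Note the exception: Ge has a higher electron affinity than As, contrary to the simple trend — adding an electron to As's half-filled 4p³ is unfavourable, so Ge (4p²) has the more exothermic EA.
Tabulated electron affinity (kJ/mol): Ga 29, Ge 119, As 78, Se 195.
So from highest to lowest: Se > Ge > As > Ga.

Se, Ge, As, Ga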